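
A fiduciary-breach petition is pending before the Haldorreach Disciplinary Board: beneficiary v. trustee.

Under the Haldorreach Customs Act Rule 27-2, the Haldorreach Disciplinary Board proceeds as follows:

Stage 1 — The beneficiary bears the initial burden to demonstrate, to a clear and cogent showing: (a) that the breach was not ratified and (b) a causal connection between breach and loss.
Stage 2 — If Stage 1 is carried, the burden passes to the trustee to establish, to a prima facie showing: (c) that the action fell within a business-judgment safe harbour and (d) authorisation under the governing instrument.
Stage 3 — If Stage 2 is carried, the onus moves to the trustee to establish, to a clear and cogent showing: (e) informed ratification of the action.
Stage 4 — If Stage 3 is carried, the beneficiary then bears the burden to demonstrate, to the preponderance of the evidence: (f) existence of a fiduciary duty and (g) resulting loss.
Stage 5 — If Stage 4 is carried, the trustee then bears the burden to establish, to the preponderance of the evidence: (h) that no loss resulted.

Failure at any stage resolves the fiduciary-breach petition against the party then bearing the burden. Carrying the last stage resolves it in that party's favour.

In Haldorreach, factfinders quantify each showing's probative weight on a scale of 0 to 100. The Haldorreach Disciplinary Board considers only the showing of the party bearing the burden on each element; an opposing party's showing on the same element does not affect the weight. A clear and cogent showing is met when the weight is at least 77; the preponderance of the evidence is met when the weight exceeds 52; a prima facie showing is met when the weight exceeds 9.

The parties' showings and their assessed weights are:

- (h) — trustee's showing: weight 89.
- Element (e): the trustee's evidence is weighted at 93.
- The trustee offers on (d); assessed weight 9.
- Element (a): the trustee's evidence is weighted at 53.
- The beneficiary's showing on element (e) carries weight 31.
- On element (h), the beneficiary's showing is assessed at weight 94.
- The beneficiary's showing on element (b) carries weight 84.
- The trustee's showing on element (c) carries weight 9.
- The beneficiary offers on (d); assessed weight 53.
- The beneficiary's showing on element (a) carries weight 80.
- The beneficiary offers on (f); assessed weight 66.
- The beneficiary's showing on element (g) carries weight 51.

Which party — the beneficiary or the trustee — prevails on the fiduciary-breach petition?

At Stage 1 the beneficiary must meet a clear and cogent showing (weight is at least 77): on (a) the weight is 80 (the trustee's 53 is given no effect), ≥ 77, so (a) meets the standard; on (b) the weight is 84, ≥ 77, so (b) meets the standard.
  All elements met. The burden passes to the trustee.
At Stage 2 the trustee must meet a prima facie showing (weight exceeds 9): on (c) the weight is 9, ≤ 9, so (c) does not meet the standard; on (d) the weight is 9 (the beneficiary's 53 is given no effect), which does not exceed 9, so (d) does not meet the standard.
  Stage 2 not carried; the trustee fails its burden.
The analysis ends at Stage 2; the beneficiary prevails.

beneficiary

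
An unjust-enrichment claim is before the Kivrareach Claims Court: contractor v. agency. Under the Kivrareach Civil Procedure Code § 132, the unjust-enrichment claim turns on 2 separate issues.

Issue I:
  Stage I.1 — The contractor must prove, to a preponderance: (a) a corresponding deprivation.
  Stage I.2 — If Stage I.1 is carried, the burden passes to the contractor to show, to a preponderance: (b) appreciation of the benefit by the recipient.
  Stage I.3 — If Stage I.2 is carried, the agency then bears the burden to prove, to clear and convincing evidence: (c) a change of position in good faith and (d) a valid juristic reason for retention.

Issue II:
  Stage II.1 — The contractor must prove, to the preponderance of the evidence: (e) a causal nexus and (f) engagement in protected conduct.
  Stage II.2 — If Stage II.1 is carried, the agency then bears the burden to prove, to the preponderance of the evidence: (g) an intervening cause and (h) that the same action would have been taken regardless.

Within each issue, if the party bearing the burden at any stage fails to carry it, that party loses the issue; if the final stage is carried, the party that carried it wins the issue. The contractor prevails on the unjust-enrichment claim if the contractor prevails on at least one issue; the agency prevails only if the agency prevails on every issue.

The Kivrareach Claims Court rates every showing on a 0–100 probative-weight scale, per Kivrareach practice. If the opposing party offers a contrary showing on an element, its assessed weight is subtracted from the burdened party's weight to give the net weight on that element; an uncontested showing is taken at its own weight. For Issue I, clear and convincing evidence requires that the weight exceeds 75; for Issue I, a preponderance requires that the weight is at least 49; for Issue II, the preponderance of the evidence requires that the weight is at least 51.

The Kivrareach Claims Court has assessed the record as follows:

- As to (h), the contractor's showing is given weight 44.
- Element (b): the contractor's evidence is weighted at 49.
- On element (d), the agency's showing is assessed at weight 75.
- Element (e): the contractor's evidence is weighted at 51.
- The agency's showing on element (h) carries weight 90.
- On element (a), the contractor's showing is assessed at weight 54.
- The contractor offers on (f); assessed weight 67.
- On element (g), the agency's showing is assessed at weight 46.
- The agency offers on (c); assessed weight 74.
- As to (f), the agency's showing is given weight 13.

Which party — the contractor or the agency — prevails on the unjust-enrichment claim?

— Issue I —
Stage I.1 (contractor, a preponderance, weight is at least 49): (a) 54 ≥ 49 — meets.
  Stage I.1 is satisfied; the contractor continues to bear the burden.
Stage I.2 (contractor, a preponderance, weight is at least 49): (b) 49 ≥ 49 — meets.
  The contractor carries Stage I.2; the agency now bears the burden.
Stage I.3 (agency, clear and convincing evidence, weight exceeds 75): (c) 74 ≤ 75 — fails; (d) 75 ≤ 75 — fails.
  Not every element is met, so the agency fails to carry Stage I.3.
So the contractor prevails on this issue.
— Issue II —
At Stage II.1 the contractor must meet the preponderance of the evidence (weight is at least 51): on (e) the weight is 51, ≥ 51, so (e) meets the standard; on (f) the weight is 67 less the opposing 13 gives net 54, ≥ 51, so (f) meets the standard.
  The contractor carries Stage II.1; the agency now bears the burden.
At Stage II.2 the agency must meet the preponderance of the evidence (weight is at least 51): on (g) the weight is 46, < 51, so (g) does not meet the standard; on (h) the weight is 90 less the opposing 44 gives net 46, which does not reach 51, so (h) does not meet the standard.
  The agency does not carry Stage II.2.
So the contractor prevails on this issue.
Per-issue: Issue I → contractor; Issue II → contractor. The contractor must prevail on at least one issue; overall, the contractor prevails.

contractor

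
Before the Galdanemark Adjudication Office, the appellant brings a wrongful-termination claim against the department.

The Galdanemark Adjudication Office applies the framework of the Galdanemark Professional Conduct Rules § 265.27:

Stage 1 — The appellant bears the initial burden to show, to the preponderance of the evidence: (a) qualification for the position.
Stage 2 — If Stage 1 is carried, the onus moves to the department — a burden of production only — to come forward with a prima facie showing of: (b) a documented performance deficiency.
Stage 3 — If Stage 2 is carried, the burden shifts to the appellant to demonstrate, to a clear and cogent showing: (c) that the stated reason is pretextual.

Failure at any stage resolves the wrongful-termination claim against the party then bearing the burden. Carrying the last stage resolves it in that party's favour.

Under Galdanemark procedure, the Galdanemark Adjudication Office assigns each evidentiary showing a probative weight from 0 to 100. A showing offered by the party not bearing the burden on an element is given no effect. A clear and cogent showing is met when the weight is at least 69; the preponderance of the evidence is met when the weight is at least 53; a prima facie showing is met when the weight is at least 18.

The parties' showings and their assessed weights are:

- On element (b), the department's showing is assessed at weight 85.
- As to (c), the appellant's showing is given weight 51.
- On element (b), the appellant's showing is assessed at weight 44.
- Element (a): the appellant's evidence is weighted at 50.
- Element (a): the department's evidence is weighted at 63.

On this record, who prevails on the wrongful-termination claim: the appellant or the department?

department

At Stage 1 the appellant must meet the preponderance of the evidence (weight is at least 53): on (a) the weight is 50 (the department's 63 is given no effect), which does not reach 53, so (a) does not meet the standard.
  Stage 1 not carried; the appellant fails its burden.
The analysis ends at Stage 1; the department prevails.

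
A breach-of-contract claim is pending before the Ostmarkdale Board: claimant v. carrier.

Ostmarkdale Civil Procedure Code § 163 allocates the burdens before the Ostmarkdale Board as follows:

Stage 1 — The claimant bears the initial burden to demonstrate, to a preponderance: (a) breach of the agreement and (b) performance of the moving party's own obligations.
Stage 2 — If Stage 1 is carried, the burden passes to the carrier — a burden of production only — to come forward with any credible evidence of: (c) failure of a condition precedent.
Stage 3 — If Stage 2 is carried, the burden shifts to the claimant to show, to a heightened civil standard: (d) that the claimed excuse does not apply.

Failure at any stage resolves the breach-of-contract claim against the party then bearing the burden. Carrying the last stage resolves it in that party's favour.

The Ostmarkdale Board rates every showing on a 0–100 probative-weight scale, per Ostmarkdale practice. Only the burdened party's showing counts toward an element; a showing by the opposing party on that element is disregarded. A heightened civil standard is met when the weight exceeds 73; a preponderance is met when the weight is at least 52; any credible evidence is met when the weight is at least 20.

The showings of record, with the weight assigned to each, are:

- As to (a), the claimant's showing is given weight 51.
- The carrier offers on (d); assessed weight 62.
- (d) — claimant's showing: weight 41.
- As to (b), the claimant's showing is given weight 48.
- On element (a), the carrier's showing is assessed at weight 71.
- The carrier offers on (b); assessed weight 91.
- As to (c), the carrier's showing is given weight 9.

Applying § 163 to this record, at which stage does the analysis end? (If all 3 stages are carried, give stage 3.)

stage 1

Stage 1 — burden on claimant; standard: a preponderance (weight is at least 52).
    (a): 51 (carrier's 71 disregarded) < 52 [not met]
    (b): 48 (carrier's 91 disregarded) < 52 [not met]
  Not every element is met, so the claimant fails to carry Stage 1.
The carrier prevails.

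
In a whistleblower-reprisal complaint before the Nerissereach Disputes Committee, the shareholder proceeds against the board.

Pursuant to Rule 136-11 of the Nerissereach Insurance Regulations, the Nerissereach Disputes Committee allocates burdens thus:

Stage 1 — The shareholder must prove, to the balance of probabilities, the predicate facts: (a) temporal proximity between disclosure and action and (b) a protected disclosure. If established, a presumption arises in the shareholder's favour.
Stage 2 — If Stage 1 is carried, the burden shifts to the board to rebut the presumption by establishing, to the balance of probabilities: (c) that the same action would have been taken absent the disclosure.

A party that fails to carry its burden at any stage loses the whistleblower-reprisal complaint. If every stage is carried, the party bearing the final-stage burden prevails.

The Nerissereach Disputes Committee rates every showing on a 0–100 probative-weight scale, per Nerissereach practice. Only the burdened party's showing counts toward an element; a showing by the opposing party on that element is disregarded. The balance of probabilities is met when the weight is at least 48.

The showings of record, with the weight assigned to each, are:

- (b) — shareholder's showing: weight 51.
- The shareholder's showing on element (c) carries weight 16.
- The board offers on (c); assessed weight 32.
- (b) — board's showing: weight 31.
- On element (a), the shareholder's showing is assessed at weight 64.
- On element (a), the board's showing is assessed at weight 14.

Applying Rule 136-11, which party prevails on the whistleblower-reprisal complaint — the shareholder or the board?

shareholder

At Stage 1 the shareholder must meet the balance of probabilities (weight is at least 48): on (a) the weight is 64 (the board's 14 is given no effect), which does reach 48, so (a) meets the standard; on (b) the weight is 51 (the board's 31 is given no effect), which does reach 48, so (b) meets the standard.
  The shareholder carries Stage 1; the board now bears the burden.
At Stage 2 the board must meet the balance of probabilities (weight is at least 48): on (c) the weight is 32 (the shareholder's 16 is given no effect), < 48, so (c) does not meet the standard.
  The board does not carry Stage 2.
The shareholder prevails.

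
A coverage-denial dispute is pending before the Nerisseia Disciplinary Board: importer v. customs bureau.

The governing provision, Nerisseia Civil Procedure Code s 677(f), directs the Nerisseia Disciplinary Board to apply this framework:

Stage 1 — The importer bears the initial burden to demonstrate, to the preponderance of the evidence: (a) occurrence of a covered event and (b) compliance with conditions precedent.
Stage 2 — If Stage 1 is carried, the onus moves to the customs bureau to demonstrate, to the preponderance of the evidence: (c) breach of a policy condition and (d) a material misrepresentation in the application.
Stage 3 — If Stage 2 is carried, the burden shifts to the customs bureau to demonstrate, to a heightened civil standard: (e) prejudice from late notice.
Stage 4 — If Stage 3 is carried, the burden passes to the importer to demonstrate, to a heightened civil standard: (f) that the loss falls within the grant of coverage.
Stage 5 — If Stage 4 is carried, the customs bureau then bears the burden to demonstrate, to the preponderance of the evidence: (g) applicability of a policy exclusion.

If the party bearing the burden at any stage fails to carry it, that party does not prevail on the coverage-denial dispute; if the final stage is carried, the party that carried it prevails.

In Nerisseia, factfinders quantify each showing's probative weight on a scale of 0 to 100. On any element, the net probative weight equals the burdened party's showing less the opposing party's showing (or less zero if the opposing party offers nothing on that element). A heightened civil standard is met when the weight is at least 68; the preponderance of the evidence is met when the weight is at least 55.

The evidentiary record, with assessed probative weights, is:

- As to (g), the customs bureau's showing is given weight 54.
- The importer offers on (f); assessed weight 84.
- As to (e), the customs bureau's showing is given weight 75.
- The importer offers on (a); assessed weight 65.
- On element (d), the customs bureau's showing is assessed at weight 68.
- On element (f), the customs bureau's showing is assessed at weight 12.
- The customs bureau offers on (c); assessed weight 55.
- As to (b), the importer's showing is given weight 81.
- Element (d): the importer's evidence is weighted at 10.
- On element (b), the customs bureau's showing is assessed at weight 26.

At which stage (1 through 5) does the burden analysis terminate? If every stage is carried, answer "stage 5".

At Stage 1 the importer must meet the preponderance of the evidence (weight is at least 55): on (a) the weight is 65, which does reach 55, so (a) meets the standard; on (b) the weight is 81 less the opposing 26 gives net 55, ≥ 55, so (b) meets the standard.
  Stage 1 carried; the burden shifts to the customs bureau.
At Stage 2 the customs bureau must meet the preponderance of the evidence (weight is at least 55): on (c) the weight is 55, ≥ 55, so (c) meets the standard; on (d) the weight is 68 less the opposing 10 gives net 58, ≥ 55, so (d) meets the standard.
  All elements met. The customs bureau retains the burden for Stage 3.
At Stage 3 the customs bureau must meet a heightened civil standard (weight is at least 68): on (e) the weight is 75, which does reach 68, so (e) meets the standard.
  All elements met. The burden passes to the importer.
At Stage 4 the importer must meet a heightened civil standard (weight is at least 68): on (f) the weight is 84 less the opposing 12 gives net 72, which does reach 68, so (f) meets the standard.
  Stage 4 carried; the burden shifts to the customs bureau.
At Stage 5 the customs bureau must meet the preponderance of the evidence (weight is at least 55): on (g) the weight is 54, < 55, so (g) does not meet the standard.
  Not every element is met, so the customs bureau fails to carry Stage 5.
The importer prevails.

stage 5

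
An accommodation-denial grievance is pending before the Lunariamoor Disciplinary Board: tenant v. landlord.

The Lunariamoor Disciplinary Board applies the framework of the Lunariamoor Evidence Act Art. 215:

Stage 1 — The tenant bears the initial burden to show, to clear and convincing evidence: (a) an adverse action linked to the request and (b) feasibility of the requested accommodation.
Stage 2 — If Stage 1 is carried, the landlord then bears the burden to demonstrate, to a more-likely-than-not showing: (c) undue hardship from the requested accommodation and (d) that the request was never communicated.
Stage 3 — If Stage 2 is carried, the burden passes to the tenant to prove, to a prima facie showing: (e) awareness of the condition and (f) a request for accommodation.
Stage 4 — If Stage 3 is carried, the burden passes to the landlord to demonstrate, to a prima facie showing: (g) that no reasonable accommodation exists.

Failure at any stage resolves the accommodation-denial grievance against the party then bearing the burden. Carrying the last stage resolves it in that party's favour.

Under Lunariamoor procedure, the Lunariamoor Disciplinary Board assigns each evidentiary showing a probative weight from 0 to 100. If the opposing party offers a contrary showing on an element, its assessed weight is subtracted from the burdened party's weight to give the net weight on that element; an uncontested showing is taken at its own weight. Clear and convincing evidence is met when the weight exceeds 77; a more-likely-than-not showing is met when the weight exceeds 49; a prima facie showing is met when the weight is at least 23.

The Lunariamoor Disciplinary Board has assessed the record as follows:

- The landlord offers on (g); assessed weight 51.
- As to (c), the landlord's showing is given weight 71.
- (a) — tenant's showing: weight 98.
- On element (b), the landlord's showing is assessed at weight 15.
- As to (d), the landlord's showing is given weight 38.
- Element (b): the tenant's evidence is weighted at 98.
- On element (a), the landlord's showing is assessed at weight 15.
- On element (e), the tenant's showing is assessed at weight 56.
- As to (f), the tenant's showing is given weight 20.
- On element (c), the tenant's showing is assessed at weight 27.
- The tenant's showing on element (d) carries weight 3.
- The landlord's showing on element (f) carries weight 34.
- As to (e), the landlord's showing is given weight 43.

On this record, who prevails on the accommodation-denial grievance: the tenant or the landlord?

Stage 1 — burden on tenant; standard: clear and convincing evidence (weight exceeds 77).
    (a): 98 − 15 = 83 > 77 [met]
    (b): 98 − 15 = 83 > 77 [met]
  All elements met. The burden passes to the landlord.
Stage 2 — burden on landlord; standard: a more-likely-than-not showing (weight exceeds 49).
    (c): 71 − 27 = 44 ≤ 49 [not met]
    (d): 38 − 3 = 35 ≤ 49 [not met]
  Stage 2 not carried; the landlord fails its burden.
So the tenant prevails.

tenant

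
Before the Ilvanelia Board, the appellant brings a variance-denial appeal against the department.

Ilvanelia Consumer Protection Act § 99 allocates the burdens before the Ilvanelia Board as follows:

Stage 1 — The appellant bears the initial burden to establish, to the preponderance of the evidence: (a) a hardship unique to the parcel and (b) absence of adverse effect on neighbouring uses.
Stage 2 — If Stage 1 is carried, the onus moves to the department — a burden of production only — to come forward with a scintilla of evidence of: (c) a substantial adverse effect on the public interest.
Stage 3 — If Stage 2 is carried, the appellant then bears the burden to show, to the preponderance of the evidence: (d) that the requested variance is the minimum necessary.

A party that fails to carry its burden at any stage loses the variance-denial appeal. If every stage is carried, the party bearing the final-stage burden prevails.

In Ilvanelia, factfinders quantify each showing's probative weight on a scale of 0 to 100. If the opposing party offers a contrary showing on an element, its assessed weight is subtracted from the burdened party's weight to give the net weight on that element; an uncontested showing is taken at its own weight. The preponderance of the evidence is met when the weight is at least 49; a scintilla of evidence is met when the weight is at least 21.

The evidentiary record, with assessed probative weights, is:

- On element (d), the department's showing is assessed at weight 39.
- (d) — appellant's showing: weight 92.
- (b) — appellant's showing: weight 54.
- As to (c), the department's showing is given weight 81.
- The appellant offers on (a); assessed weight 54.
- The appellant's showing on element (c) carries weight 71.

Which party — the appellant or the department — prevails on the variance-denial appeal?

appellant

At Stage 1 the appellant must meet the preponderance of the evidence (weight is at least 49): on (a) the weight is 54, ≥ 49, so (a) meets the standard; on (b) the weight is 54, which does reach 49, so (b) meets the standard.
  All elements met. The burden passes to the department.
At Stage 2 the department must meet a scintilla of evidence (weight is at least 21): on (c) the weight is 81 less the opposing 71 gives net 10, which does not reach 21, so (c) does not meet the standard.
  The department does not carry Stage 2.
The analysis ends at Stage 2; the appellant prevails.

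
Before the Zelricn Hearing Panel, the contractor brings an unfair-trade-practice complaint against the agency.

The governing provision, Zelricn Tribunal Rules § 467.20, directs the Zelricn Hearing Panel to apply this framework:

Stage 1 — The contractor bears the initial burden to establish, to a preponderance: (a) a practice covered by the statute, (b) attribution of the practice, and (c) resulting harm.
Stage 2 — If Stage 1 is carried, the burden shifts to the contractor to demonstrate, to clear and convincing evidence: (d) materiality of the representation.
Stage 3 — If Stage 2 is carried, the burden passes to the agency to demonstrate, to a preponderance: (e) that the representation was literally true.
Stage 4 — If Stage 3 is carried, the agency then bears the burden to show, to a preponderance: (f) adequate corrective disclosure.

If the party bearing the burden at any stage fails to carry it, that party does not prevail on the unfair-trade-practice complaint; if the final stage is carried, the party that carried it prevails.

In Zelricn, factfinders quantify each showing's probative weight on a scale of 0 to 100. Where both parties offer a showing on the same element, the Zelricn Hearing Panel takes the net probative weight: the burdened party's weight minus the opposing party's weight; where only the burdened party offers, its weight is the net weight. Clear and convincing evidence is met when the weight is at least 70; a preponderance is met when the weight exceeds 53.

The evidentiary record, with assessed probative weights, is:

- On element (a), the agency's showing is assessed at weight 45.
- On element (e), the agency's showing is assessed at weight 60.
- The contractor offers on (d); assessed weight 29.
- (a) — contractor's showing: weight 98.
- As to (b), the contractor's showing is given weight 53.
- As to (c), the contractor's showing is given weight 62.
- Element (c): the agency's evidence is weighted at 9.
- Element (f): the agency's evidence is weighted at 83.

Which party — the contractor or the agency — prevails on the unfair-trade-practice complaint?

agency

Stage 1 — burden on contractor; standard: a preponderance (weight exceeds 53).
    (a): 98 − 45 = 53 ≤ 53 [not met]
    (b): 53 ≤ 53 [not met]
    (c): 62 − 9 = 53 ≤ 53 [not met]
  The contractor does not carry Stage 1.
So the agency prevails.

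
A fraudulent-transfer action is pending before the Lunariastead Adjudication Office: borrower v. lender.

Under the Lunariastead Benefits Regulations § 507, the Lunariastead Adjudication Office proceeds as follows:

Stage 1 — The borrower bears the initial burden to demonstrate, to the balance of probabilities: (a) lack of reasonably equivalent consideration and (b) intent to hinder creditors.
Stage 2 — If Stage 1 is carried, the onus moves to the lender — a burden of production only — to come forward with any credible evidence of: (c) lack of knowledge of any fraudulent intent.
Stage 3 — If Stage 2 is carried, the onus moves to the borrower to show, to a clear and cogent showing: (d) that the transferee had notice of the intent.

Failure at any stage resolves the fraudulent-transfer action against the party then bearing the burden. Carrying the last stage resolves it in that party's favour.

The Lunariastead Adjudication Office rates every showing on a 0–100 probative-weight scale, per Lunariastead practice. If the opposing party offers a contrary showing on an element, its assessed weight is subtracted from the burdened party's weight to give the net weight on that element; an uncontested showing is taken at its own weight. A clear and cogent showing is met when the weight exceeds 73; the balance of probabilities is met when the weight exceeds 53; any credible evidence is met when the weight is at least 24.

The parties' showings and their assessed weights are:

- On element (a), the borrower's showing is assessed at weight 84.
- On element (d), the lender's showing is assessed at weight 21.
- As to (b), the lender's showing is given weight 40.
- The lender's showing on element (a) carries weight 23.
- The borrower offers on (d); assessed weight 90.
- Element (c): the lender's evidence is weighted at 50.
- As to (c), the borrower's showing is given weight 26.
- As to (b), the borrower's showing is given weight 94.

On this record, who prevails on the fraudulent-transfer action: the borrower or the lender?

lender

At Stage 1 the borrower must meet the balance of probabilities (weight exceeds 53): on (a) the weight is 84 less the opposing 23 gives net 61, > 53, so (a) meets the standard; on (b) the weight is 94 less the opposing 40 gives net 54, which does exceed 53, so (b) meets the standard.
  The borrower carries Stage 1; the lender now bears the burden.
At Stage 2 the lender must meet any credible evidence (weight is at least 24): on (c) the weight is 50 less the opposing 26 gives net 24, ≥ 24, so (c) meets the standard.
  Stage 2 is satisfied; the onus moves to the borrower.
At Stage 3 the borrower must meet a clear and cogent showing (weight exceeds 73): on (d) the weight is 90 less the opposing 21 gives net 69, ≤ 73, so (d) does not meet the standard.
  Stage 3 not carried; the borrower fails its burden.
So the lender prevails.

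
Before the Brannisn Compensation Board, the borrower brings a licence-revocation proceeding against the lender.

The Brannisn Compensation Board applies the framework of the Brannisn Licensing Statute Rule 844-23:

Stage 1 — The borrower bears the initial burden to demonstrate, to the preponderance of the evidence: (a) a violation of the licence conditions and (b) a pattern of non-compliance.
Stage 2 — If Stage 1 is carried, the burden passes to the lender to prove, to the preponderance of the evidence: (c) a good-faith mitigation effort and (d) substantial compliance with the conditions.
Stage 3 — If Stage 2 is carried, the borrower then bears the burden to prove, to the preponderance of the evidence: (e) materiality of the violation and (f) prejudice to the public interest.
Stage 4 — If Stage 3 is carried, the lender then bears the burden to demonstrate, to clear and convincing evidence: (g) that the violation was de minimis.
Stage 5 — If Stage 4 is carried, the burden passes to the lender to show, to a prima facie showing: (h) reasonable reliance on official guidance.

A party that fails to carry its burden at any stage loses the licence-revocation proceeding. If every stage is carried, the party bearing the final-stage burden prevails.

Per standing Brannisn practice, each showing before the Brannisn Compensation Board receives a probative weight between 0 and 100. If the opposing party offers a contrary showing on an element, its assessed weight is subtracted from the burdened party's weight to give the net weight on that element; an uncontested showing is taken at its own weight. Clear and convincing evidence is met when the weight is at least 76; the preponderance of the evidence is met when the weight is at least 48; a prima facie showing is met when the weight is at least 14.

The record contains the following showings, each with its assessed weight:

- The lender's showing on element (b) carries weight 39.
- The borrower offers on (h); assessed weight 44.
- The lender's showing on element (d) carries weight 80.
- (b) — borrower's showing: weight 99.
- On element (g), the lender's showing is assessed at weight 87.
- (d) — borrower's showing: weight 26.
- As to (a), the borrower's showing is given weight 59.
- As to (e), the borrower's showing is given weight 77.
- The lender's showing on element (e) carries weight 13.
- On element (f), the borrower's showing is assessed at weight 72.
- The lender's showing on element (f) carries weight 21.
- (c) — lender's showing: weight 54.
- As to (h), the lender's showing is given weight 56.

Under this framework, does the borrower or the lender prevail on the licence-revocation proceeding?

At Stage 1 the borrower must meet the preponderance of the evidence (weight is at least 48): on (a) the weight is 59, which does reach 48, so (a) meets the standard; on (b) the weight is 99 less the opposing 39 gives net 60, which does reach 48, so (b) meets the standard.
  The borrower carries Stage 1; the lender now bears the burden.
At Stage 2 the lender must meet the preponderance of the evidence (weight is at least 48): on (c) the weight is 54, ≥ 48, so (c) meets the standard; on (d) the weight is 80 less the opposing 26 gives net 54, ≥ 48, so (d) meets the standard.
  Stage 2 is satisfied; the onus moves to the borrower.
At Stage 3 the borrower must meet the preponderance of the evidence (weight is at least 48): on (e) the weight is 77 less the opposing 13 gives net 64, which does reach 48, so (e) meets the standard; on (f) the weight is 72 less the opposing 21 gives net 51, ≥ 48, so (f) meets the standard.
  The borrower carries Stage 3; the lender now bears the burden.
At Stage 4 the lender must meet clear and convincing evidence (weight is at least 76): on (g) the weight is 87, ≥ 76, so (g) meets the standard.
  Stage 4 carried; the burden remains with the lender.
At Stage 5 the lender must meet a prima facie showing (weight is at least 14): on (h) the weight is 56 less the opposing 44 gives net 12, which does not reach 14, so (h) does not meet the standard.
  Not every element is met, so the lender fails to carry Stage 5.
So the borrower prevails.

borrower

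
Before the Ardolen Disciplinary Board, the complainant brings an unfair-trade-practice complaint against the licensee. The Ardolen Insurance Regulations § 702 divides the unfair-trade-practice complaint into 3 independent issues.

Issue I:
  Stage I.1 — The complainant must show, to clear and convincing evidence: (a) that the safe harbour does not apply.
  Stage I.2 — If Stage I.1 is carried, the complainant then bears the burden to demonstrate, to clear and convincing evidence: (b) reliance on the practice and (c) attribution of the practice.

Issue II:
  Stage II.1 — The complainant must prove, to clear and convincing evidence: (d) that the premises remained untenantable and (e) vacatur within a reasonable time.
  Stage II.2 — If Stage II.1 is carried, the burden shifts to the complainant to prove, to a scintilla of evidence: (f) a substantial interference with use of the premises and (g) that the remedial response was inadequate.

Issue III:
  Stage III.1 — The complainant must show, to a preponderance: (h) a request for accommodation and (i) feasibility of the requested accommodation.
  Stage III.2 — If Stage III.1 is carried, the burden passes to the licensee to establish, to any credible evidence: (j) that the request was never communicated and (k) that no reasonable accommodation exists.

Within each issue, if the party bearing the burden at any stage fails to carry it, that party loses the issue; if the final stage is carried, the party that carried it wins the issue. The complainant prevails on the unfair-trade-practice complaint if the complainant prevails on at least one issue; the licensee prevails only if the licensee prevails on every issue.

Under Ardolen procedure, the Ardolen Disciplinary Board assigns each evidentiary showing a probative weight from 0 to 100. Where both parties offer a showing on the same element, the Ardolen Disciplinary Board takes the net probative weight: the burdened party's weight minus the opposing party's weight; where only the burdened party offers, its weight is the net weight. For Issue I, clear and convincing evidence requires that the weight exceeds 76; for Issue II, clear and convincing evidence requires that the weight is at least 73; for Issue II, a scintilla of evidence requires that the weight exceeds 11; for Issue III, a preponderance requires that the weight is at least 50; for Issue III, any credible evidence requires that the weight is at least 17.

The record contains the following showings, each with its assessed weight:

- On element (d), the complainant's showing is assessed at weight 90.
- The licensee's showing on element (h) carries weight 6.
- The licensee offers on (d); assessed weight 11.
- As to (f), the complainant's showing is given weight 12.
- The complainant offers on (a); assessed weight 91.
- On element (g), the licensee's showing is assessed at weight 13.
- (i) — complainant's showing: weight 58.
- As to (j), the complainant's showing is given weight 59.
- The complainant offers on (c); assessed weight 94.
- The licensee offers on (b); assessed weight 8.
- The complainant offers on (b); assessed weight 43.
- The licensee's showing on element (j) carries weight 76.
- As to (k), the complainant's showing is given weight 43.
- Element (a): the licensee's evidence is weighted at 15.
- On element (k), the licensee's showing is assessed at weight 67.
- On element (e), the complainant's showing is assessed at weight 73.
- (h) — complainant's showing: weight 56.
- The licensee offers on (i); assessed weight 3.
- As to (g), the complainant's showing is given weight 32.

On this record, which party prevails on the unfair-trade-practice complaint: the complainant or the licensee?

— Issue I —
At Stage I.1 the complainant must meet clear and convincing evidence (weight exceeds 76): on (a) the weight is 91 less the opposing 15 gives net 76, which does not exceed 76, so (a) does not meet the standard.
  The complainant does not carry Stage I.1.
The analysis ends at Stage I.1; the licensee prevails on this issue.
— Issue II —
Stage II.1 (complainant, clear and convincing evidence, weight is at least 73): (d) net 90−11=79 ≥ 73 — meets; (e) 73 ≥ 73 — meets.
  Stage II.1 is satisfied; the complainant continues to bear the burden.
Stage II.2 (complainant, a scintilla of evidence, weight exceeds 11): (f) 12 > 11 — meets; (g) net 32−13=19 > 11 — meets.
  All elements met at the final stage.
With every stage satisfied, the complainant prevails on this issue.
— Issue III —
Stage III.1 — burden on complainant; standard: a preponderance (weight is at least 50).
    (h): 56 − 6 = 50 ≥ 50 [met]
    (i): 58 − 3 = 55 ≥ 50 [met]
  All elements met. The burden passes to the licensee.
Stage III.2 — burden on licensee; standard: any credible evidence (weight is at least 17).
    (j): 76 − 59 = 17 ≥ 17 [met]
    (k): 67 − 43 = 24 ≥ 17 [met]
  All elements met at the final stage.
All stages carried — the licensee prevails on this issue.
Per-issue: Issue I → licensee; Issue II → complainant; Issue III → licensee. The complainant must prevail on at least one issue; overall, the complainant prevails.

complainant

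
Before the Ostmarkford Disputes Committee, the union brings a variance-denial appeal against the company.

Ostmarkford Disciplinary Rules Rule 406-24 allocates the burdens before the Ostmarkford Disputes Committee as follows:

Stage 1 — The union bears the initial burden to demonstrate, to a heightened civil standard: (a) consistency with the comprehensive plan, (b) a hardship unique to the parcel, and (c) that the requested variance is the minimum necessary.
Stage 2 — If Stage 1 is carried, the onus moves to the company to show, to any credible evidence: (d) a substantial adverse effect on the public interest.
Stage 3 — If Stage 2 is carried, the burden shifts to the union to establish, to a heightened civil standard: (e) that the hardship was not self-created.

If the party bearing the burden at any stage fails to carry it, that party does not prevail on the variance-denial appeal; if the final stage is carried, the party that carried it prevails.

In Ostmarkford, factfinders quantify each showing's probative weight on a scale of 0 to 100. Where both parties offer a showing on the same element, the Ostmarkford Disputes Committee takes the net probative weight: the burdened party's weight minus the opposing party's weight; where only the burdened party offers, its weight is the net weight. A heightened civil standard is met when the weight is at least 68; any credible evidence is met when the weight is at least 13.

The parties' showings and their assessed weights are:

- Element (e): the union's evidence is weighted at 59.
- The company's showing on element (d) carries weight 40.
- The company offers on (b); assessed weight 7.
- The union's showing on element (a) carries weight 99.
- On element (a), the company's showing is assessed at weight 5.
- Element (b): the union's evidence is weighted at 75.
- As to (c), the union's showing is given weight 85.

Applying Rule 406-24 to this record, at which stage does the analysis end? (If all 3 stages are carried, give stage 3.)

At Stage 1 the union must meet a heightened civil standard (weight is at least 68): on (a) the weight is 99 less the opposing 5 gives net 94, ≥ 68, so (a) meets the standard; on (b) the weight is 75 less the opposing 7 gives net 68, ≥ 68, so (b) meets the standard; on (c) the weight is 85, which does reach 68, so (c) meets the standard.
  Stage 1 carried; the burden shifts to the company.
At Stage 2 the company must meet any credible evidence (weight is at least 13): on (d) the weight is 40, ≥ 13, so (d) meets the standard.
  All elements met. The burden passes to the union.
At Stage 3 the union must meet a heightened civil standard (weight is at least 68): on (e) the weight is 59, which does not reach 68, so (e) does not meet the standard.
  Not every element is met, so the union fails to carry Stage 3.
So the company prevails.

stage 3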